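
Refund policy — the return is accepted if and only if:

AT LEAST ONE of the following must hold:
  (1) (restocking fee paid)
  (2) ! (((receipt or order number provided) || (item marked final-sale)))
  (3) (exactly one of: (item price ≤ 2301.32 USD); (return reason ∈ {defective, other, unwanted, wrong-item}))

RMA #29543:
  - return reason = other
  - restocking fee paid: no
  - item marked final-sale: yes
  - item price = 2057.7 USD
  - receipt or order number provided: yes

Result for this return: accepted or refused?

Atomic conditions:
  restocking fee paid: no → false
  receipt or order number provided: yes → true
  item marked final-sale: yes → true
  item price ≤ 2301.32 USD: 2057.7 ≤ 2301.32 is true
  return reason ∈ {defective, other, unwanted, wrong-item}: other is in the set → true
Combine:
[2.1] true OR true = true
[2] NOT true = false
[3] exactly-one(true, true) = false
[root] false OR false OR false = false
Overall: false → refused

Refused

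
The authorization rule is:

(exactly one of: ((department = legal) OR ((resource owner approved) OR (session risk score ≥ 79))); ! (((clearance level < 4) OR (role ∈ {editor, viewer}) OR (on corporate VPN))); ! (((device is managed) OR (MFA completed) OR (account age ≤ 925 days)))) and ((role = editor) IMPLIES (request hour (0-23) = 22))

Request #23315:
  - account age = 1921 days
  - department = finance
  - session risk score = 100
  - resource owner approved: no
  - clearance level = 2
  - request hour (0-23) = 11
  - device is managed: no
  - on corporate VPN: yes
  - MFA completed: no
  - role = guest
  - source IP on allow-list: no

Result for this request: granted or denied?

Denied

Atomic conditions:
  department = legal: finance == legal is false
  resource owner approved: no → false
  session risk score ≥ 79: 100 ≥ 79 is true
  clearance level < 4: 2 < 4 is true
  role ∈ {editor, viewer}: guest is not in the set → false
  on corporate VPN: yes → true
  device is managed: no → false
  MFA completed: no → false
  account age ≤ 925 days: 1921 ≤ 925 is false
  role = editor: guest == editor is false
  request hour (0-23) = 22: 11 == 22 is false
Combine:
[1.1.2] false OR true = true
[1.1] false OR true = true
[1.2.1] true OR false OR true = true
[1.2] NOT true = false
[1.3.1] false OR false OR false = false
[1.3] NOT false = true
[1] exactly-one(true, false, true) = false
[2] false → false (antecedent false ⇒ implication holds) = true
[root] false AND true = false
Overall: false → denied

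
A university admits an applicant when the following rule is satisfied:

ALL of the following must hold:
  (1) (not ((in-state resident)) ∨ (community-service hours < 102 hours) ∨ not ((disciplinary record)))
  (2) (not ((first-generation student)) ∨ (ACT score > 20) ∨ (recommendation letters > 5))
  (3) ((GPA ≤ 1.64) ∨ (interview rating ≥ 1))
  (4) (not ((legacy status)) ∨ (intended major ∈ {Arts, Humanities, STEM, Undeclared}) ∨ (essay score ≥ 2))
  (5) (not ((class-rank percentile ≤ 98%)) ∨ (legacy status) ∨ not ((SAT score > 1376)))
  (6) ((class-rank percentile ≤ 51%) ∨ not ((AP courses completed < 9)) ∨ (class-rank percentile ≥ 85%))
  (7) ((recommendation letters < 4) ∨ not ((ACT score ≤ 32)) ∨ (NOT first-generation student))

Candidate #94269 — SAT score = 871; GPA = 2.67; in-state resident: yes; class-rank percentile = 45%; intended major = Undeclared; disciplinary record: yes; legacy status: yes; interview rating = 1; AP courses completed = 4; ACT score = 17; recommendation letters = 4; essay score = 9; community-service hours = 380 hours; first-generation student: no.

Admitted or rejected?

Rejected

Atomic conditions:
  in-state resident: yes → true
  community-service hours < 102 hours: 380 < 102 is false
  disciplinary record: yes → true
  first-generation student: no → false
  ACT score > 20: 17 > 20 is false
  recommendation letters > 5: 4 > 5 is false
  GPA ≤ 1.64: 2.67 ≤ 1.64 is false
  interview rating ≥ 1: 1 ≥ 1 is true
  legacy status: yes → true
  intended major ∈ {Arts, Humanities, STEM, Undeclared}: Undeclared is in the set → true
  essay score ≥ 2: 9 ≥ 2 is true
  class-rank percentile ≤ 98%: 45 ≤ 98 is true
  SAT score > 1376: 871 > 1376 is false
  class-rank percentile ≤ 51%: 45 ≤ 51 is true
  AP courses completed < 9: 4 < 9 is true
  class-rank percentile ≥ 85%: 45 ≥ 85 is false
  recommendation letters < 4: 4 < 4 is false
  ACT score ≤ 32: 17 ≤ 32 is true
  NOT first-generation student: no → true
Combine:
[1.1] NOT true = false
[1.3] NOT true = false
[1] false OR false OR false = false
[2.1] NOT false = true
[2] true OR false OR false = true
[3] false OR true = true
[4.1] NOT true = false
[4] false OR true OR true = true
[5.1] NOT true = false
[5.3] NOT false = true
[5] false OR true OR true = true
[6.2] NOT true = false
[6] true OR false OR false = true
[7.2] NOT true = false
[7] false OR false OR true = true
[root] false AND true AND true AND true AND true AND true AND true = false
Overall: false → rejected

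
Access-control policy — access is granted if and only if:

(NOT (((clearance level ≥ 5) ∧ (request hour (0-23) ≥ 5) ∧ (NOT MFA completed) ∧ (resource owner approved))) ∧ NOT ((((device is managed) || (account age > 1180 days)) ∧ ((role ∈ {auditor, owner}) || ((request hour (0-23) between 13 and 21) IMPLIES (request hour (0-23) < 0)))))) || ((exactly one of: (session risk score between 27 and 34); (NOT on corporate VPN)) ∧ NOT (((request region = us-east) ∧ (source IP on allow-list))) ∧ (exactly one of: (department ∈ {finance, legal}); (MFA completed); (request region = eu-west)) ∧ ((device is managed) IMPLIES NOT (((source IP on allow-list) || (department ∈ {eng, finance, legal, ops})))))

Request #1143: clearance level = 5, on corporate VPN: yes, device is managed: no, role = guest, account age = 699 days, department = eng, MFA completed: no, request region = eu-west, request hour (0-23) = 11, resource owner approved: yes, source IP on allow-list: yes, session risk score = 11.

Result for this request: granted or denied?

Atomic conditions:
  clearance level ≥ 5: 5 ≥ 5 is true
  request hour (0-23) ≥ 5: 11 ≥ 5 is true
  NOT MFA completed: no → true
  resource owner approved: yes → true
  device is managed: no → false
  account age > 1180 days: 699 > 1180 is false
  role ∈ {auditor, owner}: guest is not in the set → false
  request hour (0-23) between 13 and 21: 11 in [13, 21] is false
  request hour (0-23) < 0: 11 < 0 is false
  session risk score between 27 and 34: 11 in [27, 34] is false
  NOT on corporate VPN: yes → false
  request region = us-east: eu-west == us-east is false
  source IP on allow-list: yes → true
  department ∈ {finance, legal}: eng is not in the set → false
  MFA completed: no → false
  request region = eu-west: eu-west == eu-west is true
  department ∈ {eng, finance, legal, ops}: eng is in the set → true
Combine:
[1.1.1] true AND true AND true AND true = true
[1.1] NOT true = false
[1.2.1.1] false OR false = false
[1.2.1.2.2] false → false (antecedent false ⇒ implication holds) = true
[1.2.1.2] false OR true = true
[1.2.1] false AND true = false
[1.2] NOT false = true
[1] false AND true = false
[2.1] exactly-one(false, false) = false
[2.2.1] false AND true = false
[2.2] NOT false = true
[2.3] exactly-one(false, false, true) = true
[2.4.2.1] true OR true = true
[2.4.2] NOT true = false
[2.4] false → false (antecedent false ⇒ implication holds) = true
[2] false AND true AND true AND true = false
[root] false OR false = false
Overall: false → denied

Denied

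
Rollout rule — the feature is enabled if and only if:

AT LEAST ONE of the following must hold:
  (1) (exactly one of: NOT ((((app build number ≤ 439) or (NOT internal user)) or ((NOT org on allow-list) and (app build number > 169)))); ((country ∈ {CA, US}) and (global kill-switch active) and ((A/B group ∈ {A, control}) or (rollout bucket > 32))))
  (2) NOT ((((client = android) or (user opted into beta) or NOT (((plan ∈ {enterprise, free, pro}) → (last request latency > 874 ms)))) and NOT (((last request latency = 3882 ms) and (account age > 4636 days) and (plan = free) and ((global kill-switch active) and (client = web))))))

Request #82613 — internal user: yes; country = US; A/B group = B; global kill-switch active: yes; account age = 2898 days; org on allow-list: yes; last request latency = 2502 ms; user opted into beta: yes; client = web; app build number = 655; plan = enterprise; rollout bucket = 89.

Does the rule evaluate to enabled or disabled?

Disabled

Atomic conditions:
  app build number ≤ 439: 655 ≤ 439 is false
  NOT internal user: yes → false
  NOT org on allow-list: yes → false
  app build number > 169: 655 > 169 is true
  country ∈ {CA, US}: US is in the set → true
  global kill-switch active: yes → true
  A/B group ∈ {A, control}: B is not in the set → false
  rollout bucket > 32: 89 > 32 is true
  client = android: web == android is false
  user opted into beta: yes → true
  plan ∈ {enterprise, free, pro}: enterprise is in the set → true
  last request latency > 874 ms: 2502 > 874 is true
  last request latency = 3882 ms: 2502 == 3882 is false
  account age > 4636 days: 2898 > 4636 is false
  plan = free: enterprise == free is false
  client = web: web == web is true
Combine:
[1.1.1.1] false OR false = false
[1.1.1.2] false AND true = false
[1.1.1] false OR false = false
[1.1] NOT false = true
[1.2.3] false OR true = true
[1.2] true AND true AND true = true
[1] exactly-one(true, true) = false
[2.1.1.3.1] true → true = true
[2.1.1.3] NOT true = false
[2.1.1] false OR true OR false = true
[2.1.2.1.4] true AND true = true
[2.1.2.1] false AND false AND false AND true = false
[2.1.2] NOT false = true
[2.1] true AND true = true
[2] NOT true = false
[root] false OR false = false
Overall: false → disabled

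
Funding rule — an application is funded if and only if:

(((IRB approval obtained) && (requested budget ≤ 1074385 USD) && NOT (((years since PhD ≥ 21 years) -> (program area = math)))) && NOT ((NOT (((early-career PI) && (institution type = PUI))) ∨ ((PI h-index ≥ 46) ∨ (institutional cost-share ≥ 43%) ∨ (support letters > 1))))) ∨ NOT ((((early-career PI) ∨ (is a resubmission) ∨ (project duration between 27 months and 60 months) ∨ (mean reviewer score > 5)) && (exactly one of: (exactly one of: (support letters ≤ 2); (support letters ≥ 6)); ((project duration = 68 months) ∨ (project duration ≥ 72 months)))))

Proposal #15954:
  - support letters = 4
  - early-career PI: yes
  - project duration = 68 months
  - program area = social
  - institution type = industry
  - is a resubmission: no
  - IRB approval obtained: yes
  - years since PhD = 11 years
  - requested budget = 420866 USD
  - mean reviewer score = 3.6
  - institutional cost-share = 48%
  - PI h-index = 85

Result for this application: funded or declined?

Declined

Atomic conditions:
  IRB approval obtained: yes → true
  requested budget ≤ 1074385 USD: 420866 ≤ 1074385 is true
  years since PhD ≥ 21 years: 11 ≥ 21 is false
  program area = math: social == math is false
  early-career PI: yes → true
  institution type = PUI: industry == PUI is false
  PI h-index ≥ 46: 85 ≥ 46 is true
  institutional cost-share ≥ 43%: 48 ≥ 43 is true
  support letters > 1: 4 > 1 is true
  is a resubmission: no → false
  project duration between 27 months and 60 months: 68 in [27, 60] is false
  mean reviewer score > 5: 3.6 > 5 is false
  support letters ≤ 2: 4 ≤ 2 is false
  support letters ≥ 6: 4 ≥ 6 is false
  project duration = 68 months: 68 == 68 is true
  project duration ≥ 72 months: 68 ≥ 72 is false
Combine:
[1.1.3.1] false → false (antecedent false ⇒ implication holds) = true
[1.1.3] NOT true = false
[1.1] true AND true AND false = false
[1.2.1.1.1] true AND false = false
[1.2.1.1] NOT false = true
[1.2.1.2] true OR true OR true = true
[1.2.1] true OR true = true
[1.2] NOT true = false
[1] false AND false = false
[2.1.1] true OR false OR false OR false = true
[2.1.2.1] exactly-one(false, false) = false
[2.1.2.2] true OR false = true
[2.1.2] exactly-one(false, true) = true
[2.1] true AND true = true
[2] NOT true = false
[root] false OR false = false
Overall: false → declined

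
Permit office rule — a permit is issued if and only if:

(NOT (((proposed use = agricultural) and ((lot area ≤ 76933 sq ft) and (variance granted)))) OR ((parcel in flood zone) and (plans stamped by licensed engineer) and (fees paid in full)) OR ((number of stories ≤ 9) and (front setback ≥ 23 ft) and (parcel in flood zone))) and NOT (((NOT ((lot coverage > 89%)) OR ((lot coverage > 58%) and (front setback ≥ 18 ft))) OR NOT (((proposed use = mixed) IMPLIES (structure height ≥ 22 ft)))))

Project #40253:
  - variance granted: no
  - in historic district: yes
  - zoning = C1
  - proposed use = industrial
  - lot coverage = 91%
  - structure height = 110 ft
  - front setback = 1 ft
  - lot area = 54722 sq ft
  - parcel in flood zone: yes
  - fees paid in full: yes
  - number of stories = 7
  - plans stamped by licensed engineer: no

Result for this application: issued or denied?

Issued

Atomic conditions:
  proposed use = agricultural: industrial == agricultural is false
  lot area ≤ 76933 sq ft: 54722 ≤ 76933 is true
  variance granted: no → false
  parcel in flood zone: yes → true
  plans stamped by licensed engineer: no → false
  fees paid in full: yes → true
  number of stories ≤ 9: 7 ≤ 9 is true
  front setback ≥ 23 ft: 1 ≥ 23 is false
  lot coverage > 89%: 91 > 89 is true
  lot coverage > 58%: 91 > 58 is true
  front setback ≥ 18 ft: 1 ≥ 18 is false
  proposed use = mixed: industrial == mixed is false
  structure height ≥ 22 ft: 110 ≥ 22 is true
Combine:
[1.1.1.2] true AND false = false
[1.1.1] false AND false = false
[1.1] NOT false = true
[1.2] true AND false AND true = false
[1.3] true AND false AND true = false
[1] true OR false OR false = true
[2.1.1.1] NOT true = false
[2.1.1.2] true AND false = false
[2.1.1] false OR false = false
[2.1.2.1] false → true (antecedent false ⇒ implication holds) = true
[2.1.2] NOT true = false
[2.1] false OR false = false
[2] NOT false = true
[root] true AND true = true
Overall: true → issued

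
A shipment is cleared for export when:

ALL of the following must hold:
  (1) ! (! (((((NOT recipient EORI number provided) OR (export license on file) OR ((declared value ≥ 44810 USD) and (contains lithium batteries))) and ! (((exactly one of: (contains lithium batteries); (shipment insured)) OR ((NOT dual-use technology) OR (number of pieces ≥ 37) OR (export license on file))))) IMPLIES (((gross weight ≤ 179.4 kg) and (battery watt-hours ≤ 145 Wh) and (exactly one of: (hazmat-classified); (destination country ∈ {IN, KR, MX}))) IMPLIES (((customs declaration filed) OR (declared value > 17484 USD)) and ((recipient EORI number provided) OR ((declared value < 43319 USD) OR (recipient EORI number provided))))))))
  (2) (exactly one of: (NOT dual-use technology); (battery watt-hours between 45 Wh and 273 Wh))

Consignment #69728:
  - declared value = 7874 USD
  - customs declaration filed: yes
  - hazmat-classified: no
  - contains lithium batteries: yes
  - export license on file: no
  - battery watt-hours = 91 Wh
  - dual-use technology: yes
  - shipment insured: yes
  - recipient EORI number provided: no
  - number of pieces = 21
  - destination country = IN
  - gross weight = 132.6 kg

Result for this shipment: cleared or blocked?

Atomic conditions:
  NOT recipient EORI number provided: no → true
  export license on file: no → false
  declared value ≥ 44810 USD: 7874 ≥ 44810 is false
  contains lithium batteries: yes → true
  shipment insured: yes → true
  NOT dual-use technology: yes → false
  number of pieces ≥ 37: 21 ≥ 37 is false
  gross weight ≤ 179.4 kg: 132.6 ≤ 179.4 is true
  battery watt-hours ≤ 145 Wh: 91 ≤ 145 is true
  hazmat-classified: no → false
  destination country ∈ {IN, KR, MX}: IN is in the set → true
  customs declaration filed: yes → true
  declared value > 17484 USD: 7874 > 17484 is false
  recipient EORI number provided: no → false
  declared value < 43319 USD: 7874 < 43319 is true
  battery watt-hours between 45 Wh and 273 Wh: 91 in [45, 273] is true
Combine:
[1.1.1.1.1.3] false AND true = false
[1.1.1.1.1] true OR false OR false = true
[1.1.1.1.2.1.1] exactly-one(true, true) = false
[1.1.1.1.2.1.2] false OR false OR false = false
[1.1.1.1.2.1] false OR false = false
[1.1.1.1.2] NOT false = true
[1.1.1.1] true AND true = true
[1.1.1.2.1.3] exactly-one(false, true) = true
[1.1.1.2.1] true AND true AND true = true
[1.1.1.2.2.1] true OR false = true
[1.1.1.2.2.2.2] true OR false = true
[1.1.1.2.2.2] false OR true = true
[1.1.1.2.2] true AND true = true
[1.1.1.2] true → true = true
[1.1.1] true → true = true
[1.1] NOT true = false
[1] NOT false = true
[2] exactly-one(false, true) = true
[root] true AND true = true
Overall: true → cleared

Cleared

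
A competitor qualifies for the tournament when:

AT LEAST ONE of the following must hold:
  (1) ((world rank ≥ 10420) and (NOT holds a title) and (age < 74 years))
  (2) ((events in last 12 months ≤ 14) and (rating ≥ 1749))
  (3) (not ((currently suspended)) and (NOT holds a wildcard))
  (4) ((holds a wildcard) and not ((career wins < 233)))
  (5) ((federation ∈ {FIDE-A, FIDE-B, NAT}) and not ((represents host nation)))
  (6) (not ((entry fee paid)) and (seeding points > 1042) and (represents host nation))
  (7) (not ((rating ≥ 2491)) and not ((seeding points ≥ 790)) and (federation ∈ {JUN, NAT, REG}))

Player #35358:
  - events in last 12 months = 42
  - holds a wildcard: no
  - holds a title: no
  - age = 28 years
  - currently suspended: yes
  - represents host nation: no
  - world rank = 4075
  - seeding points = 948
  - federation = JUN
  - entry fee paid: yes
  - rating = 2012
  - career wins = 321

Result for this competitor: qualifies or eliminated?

Atomic conditions:
  world rank ≥ 10420: 4075 ≥ 10420 is false
  NOT holds a title: no → true
  age < 74 years: 28 < 74 is true
  events in last 12 months ≤ 14: 42 ≤ 14 is false
  rating ≥ 1749: 2012 ≥ 1749 is true
  currently suspended: yes → true
  NOT holds a wildcard: no → true
  holds a wildcard: no → false
  career wins < 233: 321 < 233 is false
  federation ∈ {FIDE-A, FIDE-B, NAT}: JUN is not in the set → false
  represents host nation: no → false
  entry fee paid: yes → true
  seeding points > 1042: 948 > 1042 is false
  rating ≥ 2491: 2012 ≥ 2491 is false
  seeding points ≥ 790: 948 ≥ 790 is true
  federation ∈ {JUN, NAT, REG}: JUN is in the set → true
Combine:
[1] false AND true AND true = false
[2] false AND true = false
[3.1] NOT true = false
[3] false AND true = false
[4.2] NOT false = true
[4] false AND true = false
[5.2] NOT false = true
[5] false AND true = false
[6.1] NOT true = false
[6] false AND false AND false = false
[7.1] NOT false = true
[7.2] NOT true = false
[7] true AND false AND true = false
[root] false OR false OR false OR false OR false OR false OR false = false
Overall: false → eliminated

Eliminated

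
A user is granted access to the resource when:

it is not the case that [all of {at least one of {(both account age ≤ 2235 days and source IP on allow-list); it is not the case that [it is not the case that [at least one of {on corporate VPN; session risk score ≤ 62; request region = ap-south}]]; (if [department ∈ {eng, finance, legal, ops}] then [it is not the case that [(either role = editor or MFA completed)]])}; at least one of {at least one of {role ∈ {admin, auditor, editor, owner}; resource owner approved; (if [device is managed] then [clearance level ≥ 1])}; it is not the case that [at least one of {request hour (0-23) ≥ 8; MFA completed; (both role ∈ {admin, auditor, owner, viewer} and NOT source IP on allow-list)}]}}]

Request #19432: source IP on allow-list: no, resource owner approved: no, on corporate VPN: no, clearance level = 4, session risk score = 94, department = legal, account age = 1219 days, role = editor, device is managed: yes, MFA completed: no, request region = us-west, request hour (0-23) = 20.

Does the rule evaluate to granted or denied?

Atomic conditions:
  account age ≤ 2235 days: 1219 ≤ 2235 is true
  source IP on allow-list: no → false
  on corporate VPN: no → false
  session risk score ≤ 62: 94 ≤ 62 is false
  request region = ap-south: us-west == ap-south is false
  department ∈ {eng, finance, legal, ops}: legal is in the set → true
  role = editor: editor == editor is true
  MFA completed: no → false
  role ∈ {admin, auditor, editor, owner}: editor is in the set → true
  resource owner approved: no → false
  device is managed: yes → true
  clearance level ≥ 1: 4 ≥ 1 is true
  request hour (0-23) ≥ 8: 20 ≥ 8 is true
  role ∈ {admin, auditor, owner, viewer}: editor is not in the set → false
  NOT source IP on allow-list: no → true
Combine:
[1.1.1] true AND false = false
[1.1.2.1.1] false OR false OR false = false
[1.1.2.1] NOT false = true
[1.1.2] NOT true = false
[1.1.3.2.1] true OR false = true
[1.1.3.2] NOT true = false
[1.1.3] true → false = false
[1.1] false OR false OR false = false
[1.2.1.3] true → true = true
[1.2.1] true OR false OR true = true
[1.2.2.1.3] false AND true = false
[1.2.2.1] true OR false OR false = true
[1.2.2] NOT true = false
[1.2] true OR false = true
[1] false AND true = false
[root] NOT false = true
Overall: true → granted

Granted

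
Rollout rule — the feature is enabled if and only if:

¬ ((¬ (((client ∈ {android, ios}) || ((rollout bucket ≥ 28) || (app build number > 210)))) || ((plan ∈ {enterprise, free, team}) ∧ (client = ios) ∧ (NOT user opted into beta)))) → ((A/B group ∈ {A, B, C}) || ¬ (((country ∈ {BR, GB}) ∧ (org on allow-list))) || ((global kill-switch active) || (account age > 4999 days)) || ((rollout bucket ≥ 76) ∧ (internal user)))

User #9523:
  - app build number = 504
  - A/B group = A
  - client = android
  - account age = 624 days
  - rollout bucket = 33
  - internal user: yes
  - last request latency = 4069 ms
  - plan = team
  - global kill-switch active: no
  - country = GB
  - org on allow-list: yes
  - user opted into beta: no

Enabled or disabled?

Enabled

Atomic conditions:
  client ∈ {android, ios}: android is in the set → true
  rollout bucket ≥ 28: 33 ≥ 28 is true
  app build number > 210: 504 > 210 is true
  plan ∈ {enterprise, free, team}: team is in the set → true
  client = ios: android == ios is false
  NOT user opted into beta: no → true
  A/B group ∈ {A, B, C}: A is in the set → true
  country ∈ {BR, GB}: GB is in the set → true
  org on allow-list: yes → true
  global kill-switch active: no → false
  account age > 4999 days: 624 > 4999 is false
  rollout bucket ≥ 76: 33 ≥ 76 is false
  internal user: yes → true
Combine:
[1.1.1.1.2] true OR true = true
[1.1.1.1] true OR true = true
[1.1.1] NOT true = false
[1.1.2] true AND false AND true = false
[1.1] false OR false = false
[1] NOT false = true
[2.2.1] true AND true = true
[2.2] NOT true = false
[2.3] false OR false = false
[2.4] false AND true = false
[2] true OR false OR false OR false = true
[root] true → true = true
Overall: true → enabled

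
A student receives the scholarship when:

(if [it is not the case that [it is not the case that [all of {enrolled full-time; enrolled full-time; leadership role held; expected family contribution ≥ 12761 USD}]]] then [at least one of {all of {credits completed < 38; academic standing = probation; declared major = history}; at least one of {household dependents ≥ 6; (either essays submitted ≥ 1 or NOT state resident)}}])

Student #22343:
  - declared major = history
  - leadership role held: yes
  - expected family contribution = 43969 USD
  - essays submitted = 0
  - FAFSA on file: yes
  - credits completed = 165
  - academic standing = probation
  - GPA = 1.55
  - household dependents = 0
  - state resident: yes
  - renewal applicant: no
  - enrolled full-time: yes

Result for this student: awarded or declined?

Declined

Atomic conditions:
  enrolled full-time: yes → true
  leadership role held: yes → true
  expected family contribution ≥ 12761 USD: 43969 ≥ 12761 is true
  credits completed < 38: 165 < 38 is false
  academic standing = probation: probation == probation is true
  declared major = history: history == history is true
  household dependents ≥ 6: 0 ≥ 6 is false
  essays submitted ≥ 1: 0 ≥ 1 is false
  NOT state resident: yes → false
Combine:
[1.1.1] true AND true AND true AND true = true
[1.1] NOT true = false
[1] NOT false = true
[2.1] false AND true AND true = false
[2.2.2] false OR false = false
[2.2] false OR false = false
[2] false OR false = false
[root] true → false = false
Overall: false → declined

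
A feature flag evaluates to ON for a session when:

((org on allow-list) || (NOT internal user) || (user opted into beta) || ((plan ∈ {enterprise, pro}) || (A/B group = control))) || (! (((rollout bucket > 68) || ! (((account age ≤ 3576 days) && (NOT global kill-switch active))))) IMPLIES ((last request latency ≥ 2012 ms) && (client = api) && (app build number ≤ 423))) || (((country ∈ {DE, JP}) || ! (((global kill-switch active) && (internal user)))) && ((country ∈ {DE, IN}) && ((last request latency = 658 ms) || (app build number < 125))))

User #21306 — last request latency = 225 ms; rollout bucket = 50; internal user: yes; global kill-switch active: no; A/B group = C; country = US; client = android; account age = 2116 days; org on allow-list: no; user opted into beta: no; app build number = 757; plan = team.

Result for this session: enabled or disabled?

Atomic conditions:
  org on allow-list: no → false
  NOT internal user: yes → false
  user opted into beta: no → false
  plan ∈ {enterprise, pro}: team is not in the set → false
  A/B group = control: C == control is false
  rollout bucket > 68: 50 > 68 is false
  account age ≤ 3576 days: 2116 ≤ 3576 is true
  NOT global kill-switch active: no → true
  last request latency ≥ 2012 ms: 225 ≥ 2012 is false
  client = api: android == api is false
  app build number ≤ 423: 757 ≤ 423 is false
  country ∈ {DE, JP}: US is not in the set → false
  global kill-switch active: no → false
  internal user: yes → true
  country ∈ {DE, IN}: US is not in the set → false
  last request latency = 658 ms: 225 == 658 is false
  app build number < 125: 757 < 125 is false
Combine:
[1.4] false OR false = false
[1] false OR false OR false OR false = false
[2.1.1.2.1] true AND true = true
[2.1.1.2] NOT true = false
[2.1.1] false OR false = false
[2.1] NOT false = true
[2.2] false AND false AND false = false
[2] true → false = false
[3.1.2.1] false AND true = false
[3.1.2] NOT false = true
[3.1] false OR true = true
[3.2.2] false OR false = false
[3.2] false AND false = false
[3] true AND false = false
[root] false OR false OR false = false
Overall: false → disabled

Disabled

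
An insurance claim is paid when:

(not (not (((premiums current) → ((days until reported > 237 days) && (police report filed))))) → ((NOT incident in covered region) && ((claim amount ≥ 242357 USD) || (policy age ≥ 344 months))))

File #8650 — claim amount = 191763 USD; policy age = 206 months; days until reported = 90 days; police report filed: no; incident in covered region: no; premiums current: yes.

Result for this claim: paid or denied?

Paid

Atomic conditions:
  premiums current: yes → true
  days until reported > 237 days: 90 > 237 is false
  police report filed: no → false
  NOT incident in covered region: no → true
  claim amount ≥ 242357 USD: 191763 ≥ 242357 is false
  policy age ≥ 344 months: 206 ≥ 344 is false
Combine:
[1.1.1.2] false AND false = false
[1.1.1] true → false = false
[1.1] NOT false = true
[1] NOT true = false
[2.2] false OR false = false
[2] true AND false = false
[root] false → false (antecedent false ⇒ implication holds) = true
Overall: true → paid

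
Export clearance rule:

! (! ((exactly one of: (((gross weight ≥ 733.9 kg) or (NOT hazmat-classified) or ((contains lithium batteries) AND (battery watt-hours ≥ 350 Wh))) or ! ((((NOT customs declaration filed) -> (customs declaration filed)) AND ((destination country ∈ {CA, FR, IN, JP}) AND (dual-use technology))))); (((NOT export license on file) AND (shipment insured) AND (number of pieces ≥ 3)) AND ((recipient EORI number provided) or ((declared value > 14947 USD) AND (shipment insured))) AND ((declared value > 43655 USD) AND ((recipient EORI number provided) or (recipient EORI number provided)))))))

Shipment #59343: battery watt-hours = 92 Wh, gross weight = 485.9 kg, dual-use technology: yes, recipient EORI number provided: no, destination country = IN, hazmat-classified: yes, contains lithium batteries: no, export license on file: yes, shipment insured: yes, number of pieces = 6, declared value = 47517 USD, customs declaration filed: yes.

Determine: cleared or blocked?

Blocked

Atomic conditions:
  gross weight ≥ 733.9 kg: 485.9 ≥ 733.9 is false
  NOT hazmat-classified: yes → false
  contains lithium batteries: no → false
  battery watt-hours ≥ 350 Wh: 92 ≥ 350 is false
  NOT customs declaration filed: yes → false
  customs declaration filed: yes → true
  destination country ∈ {CA, FR, IN, JP}: IN is in the set → true
  dual-use technology: yes → true
  NOT export license on file: yes → false
  shipment insured: yes → true
  number of pieces ≥ 3: 6 ≥ 3 is true
  recipient EORI number provided: no → false
  declared value > 14947 USD: 47517 > 14947 is true
  declared value > 43655 USD: 47517 > 43655 is true
Combine:
[1.1.1.1.3] false AND false = false
[1.1.1.1] false OR false OR false = false
[1.1.1.2.1.1] false → true (antecedent false ⇒ implication holds) = true
[1.1.1.2.1.2] true AND true = true
[1.1.1.2.1] true AND true = true
[1.1.1.2] NOT true = false
[1.1.1] false OR false = false
[1.1.2.1] false AND true AND true = false
[1.1.2.2.2] true AND true = true
[1.1.2.2] false OR true = true
[1.1.2.3.2] false OR false = false
[1.1.2.3] true AND false = false
[1.1.2] false AND true AND false = false
[1.1] exactly-one(false, false) = false
[1] NOT false = true
[root] NOT true = false
Overall: false → blocked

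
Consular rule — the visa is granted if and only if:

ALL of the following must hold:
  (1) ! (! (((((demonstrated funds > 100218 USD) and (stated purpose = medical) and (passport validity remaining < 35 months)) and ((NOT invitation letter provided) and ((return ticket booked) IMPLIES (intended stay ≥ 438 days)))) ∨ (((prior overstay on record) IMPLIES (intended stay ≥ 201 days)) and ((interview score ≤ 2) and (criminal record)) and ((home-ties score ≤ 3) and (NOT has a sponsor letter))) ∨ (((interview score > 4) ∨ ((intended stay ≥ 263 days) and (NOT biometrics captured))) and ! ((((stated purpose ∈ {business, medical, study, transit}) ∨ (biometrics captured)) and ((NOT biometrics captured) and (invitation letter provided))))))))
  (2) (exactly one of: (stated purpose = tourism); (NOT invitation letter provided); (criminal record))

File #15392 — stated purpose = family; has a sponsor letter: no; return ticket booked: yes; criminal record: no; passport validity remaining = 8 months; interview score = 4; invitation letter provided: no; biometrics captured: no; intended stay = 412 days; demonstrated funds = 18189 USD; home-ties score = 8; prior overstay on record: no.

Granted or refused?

Atomic conditions:
  demonstrated funds > 100218 USD: 18189 > 100218 is false
  stated purpose = medical: family == medical is false
  passport validity remaining < 35 months: 8 < 35 is true
  NOT invitation letter provided: no → true
  return ticket booked: yes → true
  intended stay ≥ 438 days: 412 ≥ 438 is false
  prior overstay on record: no → false
  intended stay ≥ 201 days: 412 ≥ 201 is true
  interview score ≤ 2: 4 ≤ 2 is false
  criminal record: no → false
  home-ties score ≤ 3: 8 ≤ 3 is false
  NOT has a sponsor letter: no → true
  interview score > 4: 4 > 4 is false
  intended stay ≥ 263 days: 412 ≥ 263 is true
  NOT biometrics captured: no → true
  stated purpose ∈ {business, medical, study, transit}: family is not in the set → false
  biometrics captured: no → false
  invitation letter provided: no → false
  stated purpose = tourism: family == tourism is false
Combine:
[1.1.1.1.1] false AND false AND true = false
[1.1.1.1.2.2] true → false = false
[1.1.1.1.2] true AND false = false
[1.1.1.1] false AND false = false
[1.1.1.2.1] false → true (antecedent false ⇒ implication holds) = true
[1.1.1.2.2] false AND false = false
[1.1.1.2.3] false AND true = false
[1.1.1.2] true AND false AND false = false
[1.1.1.3.1.2] true AND true = true
[1.1.1.3.1] false OR true = true
[1.1.1.3.2.1.1] false OR false = false
[1.1.1.3.2.1.2] true AND false = false
[1.1.1.3.2.1] false AND false = false
[1.1.1.3.2] NOT false = true
[1.1.1.3] true AND true = true
[1.1.1] false OR false OR true = true
[1.1] NOT true = false
[1] NOT false = true
[2] exactly-one(false, true, false) = true
[root] true AND true = true
Overall: true → granted

Granted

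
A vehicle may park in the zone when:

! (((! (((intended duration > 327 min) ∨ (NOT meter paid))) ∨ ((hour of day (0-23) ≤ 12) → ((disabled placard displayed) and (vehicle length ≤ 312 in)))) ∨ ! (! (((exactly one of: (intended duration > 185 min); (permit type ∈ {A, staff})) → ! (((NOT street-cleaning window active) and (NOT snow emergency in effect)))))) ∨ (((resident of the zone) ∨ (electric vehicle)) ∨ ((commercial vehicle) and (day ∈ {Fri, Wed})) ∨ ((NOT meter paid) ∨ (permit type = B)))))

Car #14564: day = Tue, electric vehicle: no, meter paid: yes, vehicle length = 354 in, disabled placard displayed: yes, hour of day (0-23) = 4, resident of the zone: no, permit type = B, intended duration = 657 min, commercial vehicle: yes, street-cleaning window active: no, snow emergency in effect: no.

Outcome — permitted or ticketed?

Atomic conditions:
  intended duration > 327 min: 657 > 327 is true
  NOT meter paid: yes → false
  hour of day (0-23) ≤ 12: 4 ≤ 12 is true
  disabled placard displayed: yes → true
  vehicle length ≤ 312 in: 354 ≤ 312 is false
  intended duration > 185 min: 657 > 185 is true
  permit type ∈ {A, staff}: B is not in the set → false
  NOT street-cleaning window active: no → true
  NOT snow emergency in effect: no → true
  resident of the zone: no → false
  electric vehicle: no → false
  commercial vehicle: yes → true
  day ∈ {Fri, Wed}: Tue is not in the set → false
  permit type = B: B == B is true
Combine:
[1.1.1.1] true OR false = true
[1.1.1] NOT true = false
[1.1.2.2] true AND false = false
[1.1.2] true → false = false
[1.1] false OR false = false
[1.2.1.1.1] exactly-one(true, false) = true
[1.2.1.1.2.1] true AND true = true
[1.2.1.1.2] NOT true = false
[1.2.1.1] true → false = false
[1.2.1] NOT false = true
[1.2] NOT true = false
[1.3.1] false OR false = false
[1.3.2] true AND false = false
[1.3.3] false OR true = true
[1.3] false OR false OR true = true
[1] false OR false OR true = true
[root] NOT true = false
Overall: false → ticketed

Ticketed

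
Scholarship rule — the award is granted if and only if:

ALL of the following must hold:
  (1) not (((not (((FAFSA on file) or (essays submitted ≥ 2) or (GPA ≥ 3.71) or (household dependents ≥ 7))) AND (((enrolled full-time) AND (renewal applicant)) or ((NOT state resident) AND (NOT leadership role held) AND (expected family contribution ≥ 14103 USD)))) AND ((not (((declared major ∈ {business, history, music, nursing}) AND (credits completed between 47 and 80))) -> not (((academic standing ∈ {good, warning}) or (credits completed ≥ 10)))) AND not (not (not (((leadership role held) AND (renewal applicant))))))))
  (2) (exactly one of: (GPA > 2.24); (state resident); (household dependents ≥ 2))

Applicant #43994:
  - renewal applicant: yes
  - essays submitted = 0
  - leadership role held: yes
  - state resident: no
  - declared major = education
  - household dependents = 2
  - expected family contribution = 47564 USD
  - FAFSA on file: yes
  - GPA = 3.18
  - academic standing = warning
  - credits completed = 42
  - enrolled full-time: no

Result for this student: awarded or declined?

Declined

Atomic conditions:
  FAFSA on file: yes → true
  essays submitted ≥ 2: 0 ≥ 2 is false
  GPA ≥ 3.71: 3.18 ≥ 3.71 is false
  household dependents ≥ 7: 2 ≥ 7 is false
  enrolled full-time: no → false
  renewal applicant: yes → true
  NOT state resident: no → true
  NOT leadership role held: yes → false
  expected family contribution ≥ 14103 USD: 47564 ≥ 14103 is true
  declared major ∈ {business, history, music, nursing}: education is not in the set → false
  credits completed between 47 and 80: 42 in [47, 80] is false
  academic standing ∈ {good, warning}: warning is in the set → true
  credits completed ≥ 10: 42 ≥ 10 is true
  leadership role held: yes → true
  GPA > 2.24: 3.18 > 2.24 is true
  state resident: no → false
  household dependents ≥ 2: 2 ≥ 2 is true
Combine:
[1.1.1.1.1] true OR false OR false OR false = true
[1.1.1.1] NOT true = false
[1.1.1.2.1] false AND true = false
[1.1.1.2.2] true AND false AND true = false
[1.1.1.2] false OR false = false
[1.1.1] false AND false = false
[1.1.2.1.1.1] false AND false = false
[1.1.2.1.1] NOT false = true
[1.1.2.1.2.1] true OR true = true
[1.1.2.1.2] NOT true = false
[1.1.2.1] true → false = false
[1.1.2.2.1.1.1] true AND true = true
[1.1.2.2.1.1] NOT true = false
[1.1.2.2.1] NOT false = true
[1.1.2.2] NOT true = false
[1.1.2] false AND false = false
[1.1] false AND false = false
[1] NOT false = true
[2] exactly-one(true, false, true) = false
[root] true AND false = false
Overall: false → declined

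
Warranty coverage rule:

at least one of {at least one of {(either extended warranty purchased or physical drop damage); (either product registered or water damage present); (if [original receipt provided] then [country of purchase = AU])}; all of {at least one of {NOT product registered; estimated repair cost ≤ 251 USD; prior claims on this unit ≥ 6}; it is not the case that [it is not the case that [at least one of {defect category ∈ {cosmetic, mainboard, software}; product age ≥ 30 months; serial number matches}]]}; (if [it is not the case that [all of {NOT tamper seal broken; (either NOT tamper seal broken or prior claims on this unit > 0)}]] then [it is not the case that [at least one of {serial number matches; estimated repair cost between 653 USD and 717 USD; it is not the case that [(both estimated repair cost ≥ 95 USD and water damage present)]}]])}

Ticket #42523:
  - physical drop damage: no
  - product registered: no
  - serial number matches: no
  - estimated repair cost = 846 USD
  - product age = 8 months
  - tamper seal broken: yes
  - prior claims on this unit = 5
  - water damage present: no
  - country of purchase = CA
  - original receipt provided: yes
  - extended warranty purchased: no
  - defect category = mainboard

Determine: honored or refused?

Atomic conditions:
  extended warranty purchased: no → false
  physical drop damage: no → false
  product registered: no → false
  water damage present: no → false
  original receipt provided: yes → true
  country of purchase = AU: CA == AU is false
  NOT product registered: no → true
  estimated repair cost ≤ 251 USD: 846 ≤ 251 is false
  prior claims on this unit ≥ 6: 5 ≥ 6 is false
  defect category ∈ {cosmetic, mainboard, software}: mainboard is in the set → true
  product age ≥ 30 months: 8 ≥ 30 is false
  serial number matches: no → false
  NOT tamper seal broken: yes → false
  prior claims on this unit > 0: 5 > 0 is true
  estimated repair cost between 653 USD and 717 USD: 846 in [653, 717] is false
  estimated repair cost ≥ 95 USD: 846 ≥ 95 is true
Combine:
[1.1] false OR false = false
[1.2] false OR false = false
[1.3] true → false = false
[1] false OR false OR false = false
[2.1] true OR false OR false = true
[2.2.1.1] true OR false OR false = true
[2.2.1] NOT true = false
[2.2] NOT false = true
[2] true AND true = true
[3.1.1.2] false OR true = true
[3.1.1] false AND true = false
[3.1] NOT false = true
[3.2.1.3.1] true AND false = false
[3.2.1.3] NOT false = true
[3.2.1] false OR false OR true = true
[3.2] NOT true = false
[3] true → false = false
[root] false OR true OR false = true
Overall: true → honored

Honored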